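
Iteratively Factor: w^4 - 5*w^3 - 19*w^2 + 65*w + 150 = (w + 3)*(w^3 - 8*w^2 + 5*w + 50) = (w - 5)*(w + 3)*(w^2 - 3*w - 10) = (w - 5)*(w + 2)*(w + 3)*(w - 5)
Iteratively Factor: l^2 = (l)*(l)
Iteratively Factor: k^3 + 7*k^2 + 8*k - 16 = (k - 1)*(k^2 + 8*k + 16) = (k - 1)*(k + 4)*(k + 4)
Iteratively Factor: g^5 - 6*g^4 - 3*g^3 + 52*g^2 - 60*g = (g - 5)*(g^4 - g^3 - 8*g^2 + 12*g) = (g - 5)*(g + 3)*(g^3 - 4*g^2 + 4*g) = (g - 5)*(g - 2)*(g + 3)*(g^2 - 2*g) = (g - 5)*(g - 2)^2*(g + 3)*(g)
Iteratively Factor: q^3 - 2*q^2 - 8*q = (q)*(q^2 - 2*q - 8) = q*(q + 2)*(q - 4)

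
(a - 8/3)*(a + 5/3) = a^2 - a - 40/9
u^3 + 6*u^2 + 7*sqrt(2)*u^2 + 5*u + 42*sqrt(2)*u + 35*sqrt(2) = (u + 1)*(u + 5)*(u + 7*sqrt(2))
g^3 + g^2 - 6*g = g*(g - 2)*(g + 3)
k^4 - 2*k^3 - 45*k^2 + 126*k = k*(k - 6)*(k - 3)*(k + 7)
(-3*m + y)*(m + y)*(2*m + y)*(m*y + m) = -6*m^4*y - 6*m^4 - 7*m^3*y^2 - 7*m^3*y + m*y^4 + m*y^3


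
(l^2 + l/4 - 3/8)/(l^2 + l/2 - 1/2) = (l + 3/4)/(l + 1)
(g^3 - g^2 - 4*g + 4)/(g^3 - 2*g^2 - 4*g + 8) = (g - 1)/(g - 2)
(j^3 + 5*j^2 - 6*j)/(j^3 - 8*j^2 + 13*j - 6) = j*(j + 6)/(j^2 - 7*j + 6)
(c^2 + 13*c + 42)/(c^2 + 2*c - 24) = (c + 7)/(c - 4)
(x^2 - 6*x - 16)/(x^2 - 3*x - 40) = (x + 2)/(x + 5)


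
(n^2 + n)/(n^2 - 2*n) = (n + 1)/(n - 2)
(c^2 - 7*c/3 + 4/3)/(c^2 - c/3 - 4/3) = (c - 1)/(c + 1)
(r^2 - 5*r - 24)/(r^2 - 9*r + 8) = (r + 3)/(r - 1)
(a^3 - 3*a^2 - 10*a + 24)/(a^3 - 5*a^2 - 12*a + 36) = (a - 4)/(a - 6)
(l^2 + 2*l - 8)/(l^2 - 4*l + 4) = (l + 4)/(l - 2)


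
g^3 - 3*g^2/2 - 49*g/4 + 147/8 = (g - 7/2)*(g - 3/2)*(g + 7/2)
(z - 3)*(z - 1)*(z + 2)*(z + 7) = z^4 + 5*z^3 - 19*z^2 - 29*z + 42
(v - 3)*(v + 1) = v^2 - 2*v - 3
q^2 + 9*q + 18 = (q + 3)*(q + 6)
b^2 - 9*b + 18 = (b - 6)*(b - 3)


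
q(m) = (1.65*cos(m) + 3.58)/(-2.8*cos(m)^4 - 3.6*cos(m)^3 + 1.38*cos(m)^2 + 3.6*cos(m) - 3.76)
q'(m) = (1.65*cos(m) + 3.58)*(-11.2*sin(m)*cos(m)^3 - 10.8*sin(m)*cos(m)^2 + 2.76*sin(m)*cos(m) + 3.6*sin(m))/(-2.8*cos(m)^4 - 3.6*cos(m)^3 + 1.38*cos(m)^2 + 3.6*cos(m) - 3.76)^2 - 1.65*sin(m)/(-2.8*cos(m)^4 - 3.6*cos(m)^3 + 1.38*cos(m)^2 + 3.6*cos(m) - 3.76) = (-13.86*cos(m)^4 - 51.976*cos(m)^3 - 36.387*cos(m)^2 + 9.8808*cos(m) + 19.092)*sin(m)/(7.84*cos(m)^8 + 20.16*cos(m)^7 + 5.232*cos(m)^6 - 30.096*cos(m)^5 - 2.95960000000001*cos(m)^4 + 37.008*cos(m)^3 + 2.5824*cos(m)^2 - 27.072*cos(m) + 14.1376)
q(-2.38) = -0.47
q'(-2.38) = -0.24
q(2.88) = -0.39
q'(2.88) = 0.10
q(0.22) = -1.08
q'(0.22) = -0.63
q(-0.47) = -1.34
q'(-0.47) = 1.48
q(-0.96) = -2.04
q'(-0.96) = -0.25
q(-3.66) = -0.42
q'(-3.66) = 0.18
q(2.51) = -0.44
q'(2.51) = 0.20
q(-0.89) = -2.02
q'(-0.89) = 0.63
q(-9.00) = -0.41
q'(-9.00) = -0.15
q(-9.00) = -0.41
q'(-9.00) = -0.15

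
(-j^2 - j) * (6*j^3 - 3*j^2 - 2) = -6*j^5 - 3*j^4 + 3*j^3 + 2*j^2 + 2*j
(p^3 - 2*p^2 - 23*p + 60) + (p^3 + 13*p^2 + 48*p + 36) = 2*p^3 + 11*p^2 + 25*p + 96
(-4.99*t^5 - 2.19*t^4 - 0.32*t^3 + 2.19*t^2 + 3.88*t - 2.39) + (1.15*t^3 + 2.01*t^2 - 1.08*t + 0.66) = -4.99*t^5 - 2.19*t^4 + 0.83*t^3 + 4.2*t^2 + 2.8*t - 1.73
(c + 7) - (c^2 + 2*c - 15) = -c^2 - c + 22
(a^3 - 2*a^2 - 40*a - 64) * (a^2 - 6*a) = a^5 - 8*a^4 - 28*a^3 + 176*a^2 + 384*a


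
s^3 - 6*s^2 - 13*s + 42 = (s - 7)*(s - 2)*(s + 3)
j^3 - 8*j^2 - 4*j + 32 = (j - 8)*(j - 2)*(j + 2)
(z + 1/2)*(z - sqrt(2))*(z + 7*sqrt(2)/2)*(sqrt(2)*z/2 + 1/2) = sqrt(2)*z^4/2 + sqrt(2)*z^3/4 + 3*z^3 - 9*sqrt(2)*z^2/4 + 3*z^2/2 - 7*z/2 - 9*sqrt(2)*z/8 - 7/4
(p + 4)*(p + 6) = p^2 + 10*p + 24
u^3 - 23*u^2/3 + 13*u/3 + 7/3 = (u - 7)*(u - 1)*(u + 1/3)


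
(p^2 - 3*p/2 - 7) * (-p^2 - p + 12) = -p^4 + p^3/2 + 41*p^2/2 - 11*p - 84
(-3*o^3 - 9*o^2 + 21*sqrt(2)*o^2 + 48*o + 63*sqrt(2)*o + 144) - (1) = -3*o^3 - 9*o^2 + 21*sqrt(2)*o^2 + 48*o + 63*sqrt(2)*o + 143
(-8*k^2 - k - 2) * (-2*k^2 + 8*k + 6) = 16*k^4 - 62*k^3 - 52*k^2 - 22*k - 12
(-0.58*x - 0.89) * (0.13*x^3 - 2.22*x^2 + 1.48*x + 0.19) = -0.0754*x^4 + 1.1719*x^3 + 1.1174*x^2 - 1.4274*x - 0.1691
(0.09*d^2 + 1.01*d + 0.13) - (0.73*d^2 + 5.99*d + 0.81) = -0.64*d^2 - 4.98*d - 0.68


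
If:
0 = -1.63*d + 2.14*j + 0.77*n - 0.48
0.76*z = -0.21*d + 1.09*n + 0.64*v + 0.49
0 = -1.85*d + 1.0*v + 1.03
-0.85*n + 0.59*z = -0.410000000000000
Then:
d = 0.00350283850706607*z - 0.366082860248822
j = -0.247084561434008*z - 0.228096648089469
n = 0.694117647058824*z + 0.482352941176471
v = 0.00648025123807223*z - 1.70725329146032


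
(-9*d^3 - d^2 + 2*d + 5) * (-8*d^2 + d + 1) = 72*d^5 - d^4 - 26*d^3 - 39*d^2 + 7*d + 5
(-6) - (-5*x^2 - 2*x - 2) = 5*x^2 + 2*x - 4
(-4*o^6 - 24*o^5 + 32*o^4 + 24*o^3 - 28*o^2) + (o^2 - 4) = -4*o^6 - 24*o^5 + 32*o^4 + 24*o^3 - 27*o^2 - 4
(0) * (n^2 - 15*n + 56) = 0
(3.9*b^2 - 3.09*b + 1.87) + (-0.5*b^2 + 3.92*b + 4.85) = 3.4*b^2 + 0.83*b + 6.72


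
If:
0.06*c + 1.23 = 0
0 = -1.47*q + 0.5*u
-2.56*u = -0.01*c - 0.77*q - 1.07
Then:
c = -20.50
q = 0.13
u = 0.38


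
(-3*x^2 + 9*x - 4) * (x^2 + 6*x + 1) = -3*x^4 - 9*x^3 + 47*x^2 - 15*x - 4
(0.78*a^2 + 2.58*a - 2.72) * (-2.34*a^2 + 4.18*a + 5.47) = -1.8252*a^4 - 2.7768*a^3 + 21.4158*a^2 + 2.743*a - 14.8784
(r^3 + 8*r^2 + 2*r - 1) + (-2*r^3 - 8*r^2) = -r^3 + 2*r - 1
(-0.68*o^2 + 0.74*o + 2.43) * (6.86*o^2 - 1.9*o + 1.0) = -4.6648*o^4 + 6.3684*o^3 + 14.5838*o^2 - 3.877*o + 2.43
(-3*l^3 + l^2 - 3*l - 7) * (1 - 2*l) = 6*l^4 - 5*l^3 + 7*l^2 + 11*l - 7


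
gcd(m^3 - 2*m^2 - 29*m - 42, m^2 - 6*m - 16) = m + 2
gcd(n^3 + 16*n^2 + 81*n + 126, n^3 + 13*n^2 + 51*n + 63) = n^2 + 10*n + 21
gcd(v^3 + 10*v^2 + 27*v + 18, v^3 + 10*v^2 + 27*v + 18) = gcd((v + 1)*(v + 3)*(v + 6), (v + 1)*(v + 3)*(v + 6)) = v^3 + 10*v^2 + 27*v + 18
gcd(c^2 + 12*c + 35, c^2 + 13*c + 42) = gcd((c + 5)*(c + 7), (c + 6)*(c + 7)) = c + 7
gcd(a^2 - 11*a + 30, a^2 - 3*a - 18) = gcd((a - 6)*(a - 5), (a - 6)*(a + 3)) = a - 6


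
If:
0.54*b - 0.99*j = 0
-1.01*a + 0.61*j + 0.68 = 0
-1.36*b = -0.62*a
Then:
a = 0.79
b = 0.36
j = 0.20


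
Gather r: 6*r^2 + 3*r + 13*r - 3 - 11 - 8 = 6*r^2 + 16*r - 22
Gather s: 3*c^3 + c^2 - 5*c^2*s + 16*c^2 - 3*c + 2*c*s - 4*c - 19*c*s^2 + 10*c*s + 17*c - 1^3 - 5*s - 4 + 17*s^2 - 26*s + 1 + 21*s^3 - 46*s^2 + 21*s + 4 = 3*c^3 + 17*c^2 + 10*c + 21*s^3 + s^2*(-19*c - 29) + s*(-5*c^2 + 12*c - 10)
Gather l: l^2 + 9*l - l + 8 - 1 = l^2 + 8*l + 7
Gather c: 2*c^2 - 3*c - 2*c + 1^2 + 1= 2*c^2 - 5*c + 2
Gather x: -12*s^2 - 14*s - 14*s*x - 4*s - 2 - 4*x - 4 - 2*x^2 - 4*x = -12*s^2 - 18*s - 2*x^2 + x*(-14*s - 8) - 6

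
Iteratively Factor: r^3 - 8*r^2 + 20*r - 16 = (r - 4)*(r^2 - 4*r + 4) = (r - 4)*(r - 2)*(r - 2)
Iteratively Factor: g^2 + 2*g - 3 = (g - 1)*(g + 3)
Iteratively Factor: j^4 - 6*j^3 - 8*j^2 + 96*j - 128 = (j + 4)*(j^3 - 10*j^2 + 32*j - 32) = (j - 2)*(j + 4)*(j^2 - 8*j + 16) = (j - 4)*(j - 2)*(j + 4)*(j - 4)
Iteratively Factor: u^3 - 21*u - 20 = (u - 5)*(u^2 + 5*u + 4) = (u - 5)*(u + 4)*(u + 1)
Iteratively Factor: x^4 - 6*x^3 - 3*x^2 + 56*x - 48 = (x - 4)*(x^3 - 2*x^2 - 11*x + 12) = (x - 4)*(x - 1)*(x^2 - x - 12) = (x - 4)^2*(x - 1)*(x + 3)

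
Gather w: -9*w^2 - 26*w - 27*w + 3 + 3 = -9*w^2 - 53*w + 6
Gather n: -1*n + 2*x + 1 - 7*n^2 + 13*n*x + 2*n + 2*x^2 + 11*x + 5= -7*n^2 + n*(13*x + 1) + 2*x^2 + 13*x + 6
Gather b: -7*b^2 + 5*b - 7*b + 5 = -7*b^2 - 2*b + 5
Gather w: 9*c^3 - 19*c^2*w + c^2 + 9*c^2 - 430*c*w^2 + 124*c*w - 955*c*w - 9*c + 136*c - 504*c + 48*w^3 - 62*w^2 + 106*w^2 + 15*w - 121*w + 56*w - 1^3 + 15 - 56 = 9*c^3 + 10*c^2 - 377*c + 48*w^3 + w^2*(44 - 430*c) + w*(-19*c^2 - 831*c - 50) - 42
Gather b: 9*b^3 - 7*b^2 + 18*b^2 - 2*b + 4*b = 9*b^3 + 11*b^2 + 2*b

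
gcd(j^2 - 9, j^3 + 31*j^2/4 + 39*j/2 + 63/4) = j + 3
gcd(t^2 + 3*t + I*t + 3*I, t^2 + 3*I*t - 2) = t + I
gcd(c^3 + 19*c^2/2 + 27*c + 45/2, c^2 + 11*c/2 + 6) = c + 3/2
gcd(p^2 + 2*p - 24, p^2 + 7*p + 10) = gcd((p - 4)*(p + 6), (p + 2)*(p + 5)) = 1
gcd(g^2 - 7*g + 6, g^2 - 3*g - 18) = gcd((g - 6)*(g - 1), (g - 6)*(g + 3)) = g - 6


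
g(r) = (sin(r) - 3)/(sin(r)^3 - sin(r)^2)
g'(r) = (-3*sin(r)^2*cos(r) + 2*sin(r)*cos(r))*(sin(r) - 3)/(sin(r)^3 - sin(r)^2)^2 + cos(r)/(sin(r)^3 - sin(r)^2) = 2*(5*sin(r) + cos(r)^2 - 4)*cos(r)/((sin(r) - 1)^2*sin(r)^3)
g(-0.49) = 10.66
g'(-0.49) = 43.64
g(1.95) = 33.78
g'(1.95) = -143.07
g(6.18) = 265.16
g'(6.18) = 5275.41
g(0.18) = 107.21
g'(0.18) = -1087.21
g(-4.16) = 19.94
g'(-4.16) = -40.89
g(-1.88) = 2.23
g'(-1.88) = -1.60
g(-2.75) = 16.80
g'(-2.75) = -88.03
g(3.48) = 22.70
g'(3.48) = -138.63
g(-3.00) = 138.22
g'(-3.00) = -2015.67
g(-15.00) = 5.23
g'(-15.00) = -13.54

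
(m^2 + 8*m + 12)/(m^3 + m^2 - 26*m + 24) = (m + 2)/(m^2 - 5*m + 4)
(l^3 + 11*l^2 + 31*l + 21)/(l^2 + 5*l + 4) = (l^2 + 10*l + 21)/(l + 4)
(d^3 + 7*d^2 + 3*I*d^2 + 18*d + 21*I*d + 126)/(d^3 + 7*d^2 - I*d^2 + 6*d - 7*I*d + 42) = (d + 6*I)/(d + 2*I)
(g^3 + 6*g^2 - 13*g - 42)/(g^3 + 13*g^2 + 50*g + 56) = (g - 3)/(g + 4)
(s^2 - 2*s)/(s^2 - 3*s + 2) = s/(s - 1)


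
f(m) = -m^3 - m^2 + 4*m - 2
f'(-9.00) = -221.00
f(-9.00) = 610.00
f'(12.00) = -452.00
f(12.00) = -1826.00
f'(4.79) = -74.41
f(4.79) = -115.69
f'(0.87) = -0.01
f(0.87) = 0.06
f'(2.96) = -28.20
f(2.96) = -24.86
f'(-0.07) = 4.13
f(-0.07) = -2.28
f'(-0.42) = 4.31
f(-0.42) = -3.78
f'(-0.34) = 4.33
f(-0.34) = -3.44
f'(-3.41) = -24.06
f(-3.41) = 12.38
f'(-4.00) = -36.00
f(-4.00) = 30.00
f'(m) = -3*m^2 - 2*m + 4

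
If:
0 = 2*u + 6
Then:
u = -3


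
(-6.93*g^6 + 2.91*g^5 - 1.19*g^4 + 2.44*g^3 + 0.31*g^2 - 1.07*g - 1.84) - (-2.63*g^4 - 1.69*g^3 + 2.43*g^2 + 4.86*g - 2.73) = -6.93*g^6 + 2.91*g^5 + 1.44*g^4 + 4.13*g^3 - 2.12*g^2 - 5.93*g + 0.89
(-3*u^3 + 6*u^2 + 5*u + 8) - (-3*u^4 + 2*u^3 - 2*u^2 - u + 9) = 3*u^4 - 5*u^3 + 8*u^2 + 6*u - 1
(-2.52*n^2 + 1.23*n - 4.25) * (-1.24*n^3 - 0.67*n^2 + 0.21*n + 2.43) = 3.1248*n^5 + 0.1632*n^4 + 3.9167*n^3 - 3.0178*n^2 + 2.0964*n - 10.3275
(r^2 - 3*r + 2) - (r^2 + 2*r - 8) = 10 - 5*r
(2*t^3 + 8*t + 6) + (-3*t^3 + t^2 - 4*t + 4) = -t^3 + t^2 + 4*t + 10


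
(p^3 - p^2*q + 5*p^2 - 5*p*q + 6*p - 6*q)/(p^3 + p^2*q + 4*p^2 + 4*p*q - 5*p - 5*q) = (p^3 - p^2*q + 5*p^2 - 5*p*q + 6*p - 6*q)/(p^3 + p^2*q + 4*p^2 + 4*p*q - 5*p - 5*q)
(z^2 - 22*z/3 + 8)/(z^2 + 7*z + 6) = (z^2 - 22*z/3 + 8)/(z^2 + 7*z + 6)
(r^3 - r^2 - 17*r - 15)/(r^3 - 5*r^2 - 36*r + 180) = (r^2 + 4*r + 3)/(r^2 - 36)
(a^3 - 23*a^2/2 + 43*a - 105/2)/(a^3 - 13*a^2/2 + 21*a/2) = (a - 5)/a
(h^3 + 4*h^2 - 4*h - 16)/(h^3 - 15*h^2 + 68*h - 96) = (h^3 + 4*h^2 - 4*h - 16)/(h^3 - 15*h^2 + 68*h - 96)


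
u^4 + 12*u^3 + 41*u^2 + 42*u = u*(u + 2)*(u + 3)*(u + 7)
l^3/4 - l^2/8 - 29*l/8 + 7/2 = (l/4 + 1)*(l - 7/2)*(l - 1)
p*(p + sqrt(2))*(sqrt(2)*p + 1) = sqrt(2)*p^3 + 3*p^2 + sqrt(2)*p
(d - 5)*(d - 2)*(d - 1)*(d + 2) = d^4 - 6*d^3 + d^2 + 24*d - 20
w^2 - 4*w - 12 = (w - 6)*(w + 2)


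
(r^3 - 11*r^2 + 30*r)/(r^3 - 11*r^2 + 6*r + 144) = r*(r - 5)/(r^2 - 5*r - 24)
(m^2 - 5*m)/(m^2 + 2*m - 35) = m/(m + 7)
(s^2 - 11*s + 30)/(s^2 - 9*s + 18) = (s - 5)/(s - 3)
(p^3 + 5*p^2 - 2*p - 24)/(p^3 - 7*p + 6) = (p + 4)/(p - 1)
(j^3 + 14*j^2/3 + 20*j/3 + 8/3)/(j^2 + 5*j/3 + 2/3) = (j^2 + 4*j + 4)/(j + 1)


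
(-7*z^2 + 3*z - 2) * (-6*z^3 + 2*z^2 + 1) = 42*z^5 - 32*z^4 + 18*z^3 - 11*z^2 + 3*z - 2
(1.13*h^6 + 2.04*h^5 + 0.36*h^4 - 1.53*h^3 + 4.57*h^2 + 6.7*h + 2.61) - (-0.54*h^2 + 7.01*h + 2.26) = 1.13*h^6 + 2.04*h^5 + 0.36*h^4 - 1.53*h^3 + 5.11*h^2 - 0.31*h + 0.35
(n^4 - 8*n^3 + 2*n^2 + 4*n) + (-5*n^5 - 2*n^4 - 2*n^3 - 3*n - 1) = -5*n^5 - n^4 - 10*n^3 + 2*n^2 + n - 1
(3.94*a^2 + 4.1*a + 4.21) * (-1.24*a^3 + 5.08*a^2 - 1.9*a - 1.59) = -4.8856*a^5 + 14.9312*a^4 + 8.1216*a^3 + 7.3322*a^2 - 14.518*a - 6.6939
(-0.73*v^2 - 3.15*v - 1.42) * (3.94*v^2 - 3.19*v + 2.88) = -2.8762*v^4 - 10.0823*v^3 + 2.3513*v^2 - 4.5422*v - 4.0896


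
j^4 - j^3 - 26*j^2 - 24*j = j*(j - 6)*(j + 1)*(j + 4)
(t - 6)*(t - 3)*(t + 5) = t^3 - 4*t^2 - 27*t + 90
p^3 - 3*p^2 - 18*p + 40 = (p - 5)*(p - 2)*(p + 4)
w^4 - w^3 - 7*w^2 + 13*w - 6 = (w - 2)*(w - 1)^2*(w + 3)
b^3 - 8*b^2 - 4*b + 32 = (b - 8)*(b - 2)*(b + 2)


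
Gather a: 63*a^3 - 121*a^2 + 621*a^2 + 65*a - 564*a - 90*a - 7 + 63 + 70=63*a^3 + 500*a^2 - 589*a + 126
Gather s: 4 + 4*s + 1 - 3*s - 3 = s + 2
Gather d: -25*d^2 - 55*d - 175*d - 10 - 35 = -25*d^2 - 230*d - 45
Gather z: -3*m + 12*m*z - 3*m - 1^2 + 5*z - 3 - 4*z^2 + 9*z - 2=-6*m - 4*z^2 + z*(12*m + 14) - 6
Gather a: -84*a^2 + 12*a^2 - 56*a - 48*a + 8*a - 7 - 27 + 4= -72*a^2 - 96*a - 30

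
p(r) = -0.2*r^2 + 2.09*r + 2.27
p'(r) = 2.09 - 0.4*r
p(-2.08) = -2.94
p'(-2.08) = 2.92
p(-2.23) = -3.39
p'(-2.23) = 2.98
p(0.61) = 3.47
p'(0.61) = 1.85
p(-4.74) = -12.13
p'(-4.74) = 3.99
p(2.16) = 5.85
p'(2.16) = 1.23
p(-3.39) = -7.11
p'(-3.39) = 3.45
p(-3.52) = -7.56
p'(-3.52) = 3.50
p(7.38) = 6.80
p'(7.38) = -0.86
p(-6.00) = -17.47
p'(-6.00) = 4.49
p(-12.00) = -51.61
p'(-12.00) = 6.89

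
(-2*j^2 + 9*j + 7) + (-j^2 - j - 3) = -3*j^2 + 8*j + 4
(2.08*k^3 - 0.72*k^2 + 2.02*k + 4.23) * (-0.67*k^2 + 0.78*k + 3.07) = -1.3936*k^5 + 2.1048*k^4 + 4.4706*k^3 - 3.4689*k^2 + 9.5008*k + 12.9861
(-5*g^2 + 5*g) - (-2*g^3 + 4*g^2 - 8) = 2*g^3 - 9*g^2 + 5*g + 8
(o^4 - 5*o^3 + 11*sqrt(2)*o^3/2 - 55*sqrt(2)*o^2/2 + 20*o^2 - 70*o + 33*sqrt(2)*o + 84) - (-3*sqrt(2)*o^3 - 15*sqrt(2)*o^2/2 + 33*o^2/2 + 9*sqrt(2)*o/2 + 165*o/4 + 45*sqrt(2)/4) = o^4 - 5*o^3 + 17*sqrt(2)*o^3/2 - 20*sqrt(2)*o^2 + 7*o^2/2 - 445*o/4 + 57*sqrt(2)*o/2 - 45*sqrt(2)/4 + 84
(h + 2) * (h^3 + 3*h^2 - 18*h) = h^4 + 5*h^3 - 12*h^2 - 36*h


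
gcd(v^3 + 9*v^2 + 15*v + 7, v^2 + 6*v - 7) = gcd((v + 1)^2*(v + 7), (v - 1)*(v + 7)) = v + 7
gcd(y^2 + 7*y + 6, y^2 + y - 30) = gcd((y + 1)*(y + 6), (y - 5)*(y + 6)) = y + 6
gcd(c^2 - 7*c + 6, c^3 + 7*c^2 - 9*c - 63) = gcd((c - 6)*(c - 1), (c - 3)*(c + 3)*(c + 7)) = 1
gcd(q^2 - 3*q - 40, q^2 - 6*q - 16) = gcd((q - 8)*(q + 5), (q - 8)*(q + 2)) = q - 8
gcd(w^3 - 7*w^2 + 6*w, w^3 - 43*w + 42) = w^2 - 7*w + 6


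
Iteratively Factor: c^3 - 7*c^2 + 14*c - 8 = (c - 4)*(c^2 - 3*c + 2) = (c - 4)*(c - 2)*(c - 1)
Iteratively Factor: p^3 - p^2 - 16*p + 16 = (p - 4)*(p^2 + 3*p - 4) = (p - 4)*(p - 1)*(p + 4)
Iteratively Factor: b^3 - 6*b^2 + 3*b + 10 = (b - 2)*(b^2 - 4*b - 5) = (b - 2)*(b + 1)*(b - 5)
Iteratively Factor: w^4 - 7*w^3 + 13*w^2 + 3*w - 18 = (w - 2)*(w^3 - 5*w^2 + 3*w + 9) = (w - 2)*(w + 1)*(w^2 - 6*w + 9) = (w - 3)*(w - 2)*(w + 1)*(w - 3)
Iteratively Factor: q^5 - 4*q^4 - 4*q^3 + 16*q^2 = (q)*(q^4 - 4*q^3 - 4*q^2 + 16*q) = q*(q - 2)*(q^3 - 2*q^2 - 8*q) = q^2*(q - 2)*(q^2 - 2*q - 8) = q^2*(q - 2)*(q + 2)*(q - 4)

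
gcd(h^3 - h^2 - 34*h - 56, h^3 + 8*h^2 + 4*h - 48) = h + 4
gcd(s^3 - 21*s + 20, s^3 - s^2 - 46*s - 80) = s + 5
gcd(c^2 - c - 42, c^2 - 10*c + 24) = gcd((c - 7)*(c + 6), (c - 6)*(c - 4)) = 1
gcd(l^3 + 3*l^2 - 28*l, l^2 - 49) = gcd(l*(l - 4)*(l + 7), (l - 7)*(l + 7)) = l + 7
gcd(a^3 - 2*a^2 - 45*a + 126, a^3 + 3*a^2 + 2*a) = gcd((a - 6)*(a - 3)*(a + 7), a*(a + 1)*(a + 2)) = 1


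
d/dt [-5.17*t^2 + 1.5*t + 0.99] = 1.5 - 10.34*t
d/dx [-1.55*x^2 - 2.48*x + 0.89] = -3.1*x - 2.48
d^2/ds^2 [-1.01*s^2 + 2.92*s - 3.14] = -2.02000000000000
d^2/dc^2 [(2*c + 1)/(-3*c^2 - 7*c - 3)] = 2*(-(2*c + 1)*(6*c + 7)^2 + (18*c + 17)*(3*c^2 + 7*c + 3))/(3*c^2 + 7*c + 3)^3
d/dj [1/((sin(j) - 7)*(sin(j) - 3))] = 2*(5 - sin(j))*cos(j)/((sin(j) - 7)^2*(sin(j) - 3)^2)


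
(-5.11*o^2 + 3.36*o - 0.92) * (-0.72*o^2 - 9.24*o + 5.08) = 3.6792*o^4 + 44.7972*o^3 - 56.3428*o^2 + 25.5696*o - 4.6736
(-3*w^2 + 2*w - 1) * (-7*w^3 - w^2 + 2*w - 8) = 21*w^5 - 11*w^4 - w^3 + 29*w^2 - 18*w + 8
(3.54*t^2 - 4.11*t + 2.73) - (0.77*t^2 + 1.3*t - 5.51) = 2.77*t^2 - 5.41*t + 8.24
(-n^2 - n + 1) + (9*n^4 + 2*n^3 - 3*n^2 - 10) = 9*n^4 + 2*n^3 - 4*n^2 - n - 9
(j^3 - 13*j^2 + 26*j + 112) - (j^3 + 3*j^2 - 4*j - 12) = -16*j^2 + 30*j + 124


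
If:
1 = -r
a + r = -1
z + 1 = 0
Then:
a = 0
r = -1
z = -1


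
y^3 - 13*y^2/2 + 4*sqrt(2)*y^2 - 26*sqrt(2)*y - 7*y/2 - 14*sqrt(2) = (y - 7)*(y + 1/2)*(y + 4*sqrt(2))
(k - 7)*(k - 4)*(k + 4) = k^3 - 7*k^2 - 16*k + 112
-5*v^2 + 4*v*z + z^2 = (-v + z)*(5*v + z)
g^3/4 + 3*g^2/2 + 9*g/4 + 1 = (g/4 + 1/4)*(g + 1)*(g + 4)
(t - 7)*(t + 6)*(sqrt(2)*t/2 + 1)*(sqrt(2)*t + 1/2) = t^4 - t^3 + 5*sqrt(2)*t^3/4 - 83*t^2/2 - 5*sqrt(2)*t^2/4 - 105*sqrt(2)*t/2 - t/2 - 21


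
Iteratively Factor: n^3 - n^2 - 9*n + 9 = (n - 3)*(n^2 + 2*n - 3) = (n - 3)*(n - 1)*(n + 3)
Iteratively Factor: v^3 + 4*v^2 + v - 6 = (v + 3)*(v^2 + v - 2) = (v + 2)*(v + 3)*(v - 1)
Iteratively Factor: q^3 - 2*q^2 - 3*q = (q)*(q^2 - 2*q - 3) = q*(q + 1)*(q - 3)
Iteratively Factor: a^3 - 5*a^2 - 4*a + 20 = (a - 5)*(a^2 - 4) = (a - 5)*(a - 2)*(a + 2)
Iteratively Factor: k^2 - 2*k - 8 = (k - 4)*(k + 2)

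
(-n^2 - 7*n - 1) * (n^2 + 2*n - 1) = -n^4 - 9*n^3 - 14*n^2 + 5*n + 1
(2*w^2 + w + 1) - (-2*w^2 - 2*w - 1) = 4*w^2 + 3*w + 2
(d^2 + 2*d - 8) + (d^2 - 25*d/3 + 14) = 2*d^2 - 19*d/3 + 6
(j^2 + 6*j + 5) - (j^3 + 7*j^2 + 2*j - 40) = -j^3 - 6*j^2 + 4*j + 45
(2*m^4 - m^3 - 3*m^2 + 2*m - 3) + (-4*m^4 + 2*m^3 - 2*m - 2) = -2*m^4 + m^3 - 3*m^2 - 5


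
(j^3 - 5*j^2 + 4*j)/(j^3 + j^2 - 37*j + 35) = j*(j - 4)/(j^2 + 2*j - 35)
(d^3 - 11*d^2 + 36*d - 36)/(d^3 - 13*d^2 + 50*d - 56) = (d^2 - 9*d + 18)/(d^2 - 11*d + 28)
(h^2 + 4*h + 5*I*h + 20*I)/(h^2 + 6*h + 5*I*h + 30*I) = (h + 4)/(h + 6)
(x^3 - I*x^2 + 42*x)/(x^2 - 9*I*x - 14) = x*(x + 6*I)/(x - 2*I)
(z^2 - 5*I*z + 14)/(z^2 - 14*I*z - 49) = (z + 2*I)/(z - 7*I)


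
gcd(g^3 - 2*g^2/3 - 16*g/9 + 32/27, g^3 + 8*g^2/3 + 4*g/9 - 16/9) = g^2 + 2*g/3 - 8/9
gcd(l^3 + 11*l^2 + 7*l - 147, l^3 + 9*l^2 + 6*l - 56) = l + 7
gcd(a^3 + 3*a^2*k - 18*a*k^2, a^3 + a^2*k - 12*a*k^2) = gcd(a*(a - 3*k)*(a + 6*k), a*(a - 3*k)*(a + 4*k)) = a^2 - 3*a*k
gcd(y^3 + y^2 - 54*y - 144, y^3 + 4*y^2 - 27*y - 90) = y^2 + 9*y + 18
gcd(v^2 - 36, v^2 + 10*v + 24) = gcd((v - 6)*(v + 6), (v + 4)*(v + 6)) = v + 6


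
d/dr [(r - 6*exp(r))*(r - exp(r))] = -7*r*exp(r) + 2*r + 12*exp(2*r) - 7*exp(r)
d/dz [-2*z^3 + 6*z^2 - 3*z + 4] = -6*z^2 + 12*z - 3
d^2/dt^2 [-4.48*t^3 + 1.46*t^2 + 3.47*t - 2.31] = 2.92 - 26.88*t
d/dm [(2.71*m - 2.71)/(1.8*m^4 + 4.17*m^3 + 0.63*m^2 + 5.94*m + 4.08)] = (4.878*m^4 + 11.3007*m^3 + 1.7073*m^2 + 16.0974*m + 11.0568)*(1.8*m^4 + 4.17*m^3 + 0.63*m^2 + 5.94*m - (m - 1)*(7.2*m^3 + 12.51*m^2 + 1.26*m + 5.94) + 4.08)/(1.8*m^4 + 4.17*m^3 + 0.63*m^2 + 5.94*m + 4.08)^3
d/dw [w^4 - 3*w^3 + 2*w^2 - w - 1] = 4*w^3 - 9*w^2 + 4*w - 1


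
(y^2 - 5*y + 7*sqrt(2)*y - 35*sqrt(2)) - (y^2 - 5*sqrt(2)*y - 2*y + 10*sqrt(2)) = -3*y + 12*sqrt(2)*y - 45*sqrt(2)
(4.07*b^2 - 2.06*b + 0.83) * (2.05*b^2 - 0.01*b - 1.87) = 8.3435*b^4 - 4.2637*b^3 - 5.8888*b^2 + 3.8439*b - 1.5521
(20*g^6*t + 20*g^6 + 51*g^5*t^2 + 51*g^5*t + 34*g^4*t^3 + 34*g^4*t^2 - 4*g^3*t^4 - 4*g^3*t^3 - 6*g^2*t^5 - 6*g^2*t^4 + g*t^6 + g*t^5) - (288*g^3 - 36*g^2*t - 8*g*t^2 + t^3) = 20*g^6*t + 20*g^6 + 51*g^5*t^2 + 51*g^5*t + 34*g^4*t^3 + 34*g^4*t^2 - 4*g^3*t^4 - 4*g^3*t^3 - 288*g^3 - 6*g^2*t^5 - 6*g^2*t^4 + 36*g^2*t + g*t^6 + g*t^5 + 8*g*t^2 - t^3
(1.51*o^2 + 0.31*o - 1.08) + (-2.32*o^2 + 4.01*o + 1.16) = -0.81*o^2 + 4.32*o + 0.0799999999999998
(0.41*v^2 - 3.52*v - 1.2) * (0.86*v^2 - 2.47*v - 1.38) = 0.3526*v^4 - 4.0399*v^3 + 7.0966*v^2 + 7.8216*v + 1.656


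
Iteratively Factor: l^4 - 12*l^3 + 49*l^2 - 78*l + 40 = (l - 5)*(l^3 - 7*l^2 + 14*l - 8) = (l - 5)*(l - 2)*(l^2 - 5*l + 4) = (l - 5)*(l - 4)*(l - 2)*(l - 1)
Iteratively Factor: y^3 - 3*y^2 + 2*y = (y - 1)*(y^2 - 2*y) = (y - 2)*(y - 1)*(y)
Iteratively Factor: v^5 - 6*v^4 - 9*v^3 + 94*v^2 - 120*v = (v + 4)*(v^4 - 10*v^3 + 31*v^2 - 30*v) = (v - 3)*(v + 4)*(v^3 - 7*v^2 + 10*v) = v*(v - 3)*(v + 4)*(v^2 - 7*v + 10) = v*(v - 3)*(v - 2)*(v + 4)*(v - 5)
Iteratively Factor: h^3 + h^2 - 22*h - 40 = (h + 2)*(h^2 - h - 20) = (h - 5)*(h + 2)*(h + 4)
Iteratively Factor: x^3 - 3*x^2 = (x)*(x^2 - 3*x) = x*(x - 3)*(x)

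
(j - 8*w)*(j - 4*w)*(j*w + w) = j^3*w - 12*j^2*w^2 + j^2*w + 32*j*w^3 - 12*j*w^2 + 32*w^3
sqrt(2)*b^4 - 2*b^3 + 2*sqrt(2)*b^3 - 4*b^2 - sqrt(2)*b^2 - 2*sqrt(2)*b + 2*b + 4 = (b - 1)*(b + 2)*(b - sqrt(2))*(sqrt(2)*b + sqrt(2))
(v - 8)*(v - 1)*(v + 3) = v^3 - 6*v^2 - 19*v + 24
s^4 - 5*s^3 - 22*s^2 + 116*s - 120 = (s - 6)*(s - 2)^2*(s + 5)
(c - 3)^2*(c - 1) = c^3 - 7*c^2 + 15*c - 9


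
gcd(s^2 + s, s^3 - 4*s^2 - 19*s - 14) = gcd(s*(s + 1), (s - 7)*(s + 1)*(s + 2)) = s + 1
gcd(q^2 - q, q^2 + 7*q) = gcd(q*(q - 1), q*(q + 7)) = q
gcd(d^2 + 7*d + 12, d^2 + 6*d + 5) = 1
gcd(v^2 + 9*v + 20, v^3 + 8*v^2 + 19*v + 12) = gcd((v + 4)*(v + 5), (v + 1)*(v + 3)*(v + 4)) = v + 4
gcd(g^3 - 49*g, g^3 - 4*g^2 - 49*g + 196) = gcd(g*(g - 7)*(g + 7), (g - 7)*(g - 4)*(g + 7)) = g^2 - 49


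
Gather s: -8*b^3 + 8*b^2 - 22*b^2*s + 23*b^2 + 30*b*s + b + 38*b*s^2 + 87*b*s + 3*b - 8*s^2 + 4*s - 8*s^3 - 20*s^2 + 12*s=-8*b^3 + 31*b^2 + 4*b - 8*s^3 + s^2*(38*b - 28) + s*(-22*b^2 + 117*b + 16)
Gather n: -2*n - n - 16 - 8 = -3*n - 24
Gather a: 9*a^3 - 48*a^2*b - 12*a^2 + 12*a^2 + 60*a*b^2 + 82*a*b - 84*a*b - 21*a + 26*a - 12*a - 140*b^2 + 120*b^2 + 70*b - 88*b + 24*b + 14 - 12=9*a^3 - 48*a^2*b + a*(60*b^2 - 2*b - 7) - 20*b^2 + 6*b + 2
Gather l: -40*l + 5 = 5 - 40*l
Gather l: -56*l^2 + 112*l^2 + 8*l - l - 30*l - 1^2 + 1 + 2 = 56*l^2 - 23*l + 2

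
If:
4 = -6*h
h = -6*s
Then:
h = -2/3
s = 1/9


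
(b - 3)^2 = b^2 - 6*b + 9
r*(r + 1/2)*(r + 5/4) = r^3 + 7*r^2/4 + 5*r/8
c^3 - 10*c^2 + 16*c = c*(c - 8)*(c - 2)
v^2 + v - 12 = (v - 3)*(v + 4)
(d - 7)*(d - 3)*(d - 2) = d^3 - 12*d^2 + 41*d - 42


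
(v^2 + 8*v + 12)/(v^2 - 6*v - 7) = (v^2 + 8*v + 12)/(v^2 - 6*v - 7)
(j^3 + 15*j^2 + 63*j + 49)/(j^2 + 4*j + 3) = (j^2 + 14*j + 49)/(j + 3)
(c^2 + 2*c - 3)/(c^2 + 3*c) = (c - 1)/c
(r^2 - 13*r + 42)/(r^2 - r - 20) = (-r^2 + 13*r - 42)/(-r^2 + r + 20)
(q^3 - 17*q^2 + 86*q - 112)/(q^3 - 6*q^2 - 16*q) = (q^2 - 9*q + 14)/(q*(q + 2))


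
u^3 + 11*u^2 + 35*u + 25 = (u + 1)*(u + 5)^2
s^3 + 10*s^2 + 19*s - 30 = (s - 1)*(s + 5)*(s + 6)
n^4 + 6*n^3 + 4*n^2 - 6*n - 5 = (n - 1)*(n + 1)^2*(n + 5)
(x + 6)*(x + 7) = x^2 + 13*x + 42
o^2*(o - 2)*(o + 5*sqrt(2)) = o^4 - 2*o^3 + 5*sqrt(2)*o^3 - 10*sqrt(2)*o^2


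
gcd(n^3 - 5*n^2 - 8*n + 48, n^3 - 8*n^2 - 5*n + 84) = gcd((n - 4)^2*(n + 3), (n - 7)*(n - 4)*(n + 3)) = n^2 - n - 12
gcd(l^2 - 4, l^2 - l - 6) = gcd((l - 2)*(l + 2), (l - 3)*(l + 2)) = l + 2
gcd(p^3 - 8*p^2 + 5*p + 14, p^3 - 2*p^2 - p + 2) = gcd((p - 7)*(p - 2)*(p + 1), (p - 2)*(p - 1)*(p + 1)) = p^2 - p - 2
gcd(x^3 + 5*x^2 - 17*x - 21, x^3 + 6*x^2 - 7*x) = x + 7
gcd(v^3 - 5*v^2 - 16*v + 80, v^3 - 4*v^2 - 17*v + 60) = v^2 - v - 20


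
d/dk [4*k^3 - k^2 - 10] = 2*k*(6*k - 1)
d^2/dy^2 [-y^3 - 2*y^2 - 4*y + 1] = -6*y - 4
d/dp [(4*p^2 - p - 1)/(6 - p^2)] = (-p^2 + 46*p - 6)/(p^4 - 12*p^2 + 36)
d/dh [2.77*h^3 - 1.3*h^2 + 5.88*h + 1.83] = 8.31*h^2 - 2.6*h + 5.88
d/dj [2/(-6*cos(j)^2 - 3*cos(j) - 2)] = -6*(4*cos(j) + 1)*sin(j)/(6*cos(j)^2 + 3*cos(j) + 2)^2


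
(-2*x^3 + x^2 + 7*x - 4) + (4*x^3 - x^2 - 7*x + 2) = 2*x^3 - 2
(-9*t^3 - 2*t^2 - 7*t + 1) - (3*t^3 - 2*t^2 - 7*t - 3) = 4 - 12*t^3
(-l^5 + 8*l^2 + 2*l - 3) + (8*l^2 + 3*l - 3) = -l^5 + 16*l^2 + 5*l - 6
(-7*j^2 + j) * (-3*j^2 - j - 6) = 21*j^4 + 4*j^3 + 41*j^2 - 6*j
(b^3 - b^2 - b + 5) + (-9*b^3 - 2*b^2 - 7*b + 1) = -8*b^3 - 3*b^2 - 8*b + 6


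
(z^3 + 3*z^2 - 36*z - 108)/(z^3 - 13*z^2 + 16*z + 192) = (z^2 - 36)/(z^2 - 16*z + 64)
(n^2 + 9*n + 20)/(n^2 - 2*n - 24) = (n + 5)/(n - 6)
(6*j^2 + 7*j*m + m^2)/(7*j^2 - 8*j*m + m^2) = (6*j^2 + 7*j*m + m^2)/(7*j^2 - 8*j*m + m^2)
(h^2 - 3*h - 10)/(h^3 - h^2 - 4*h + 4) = (h - 5)/(h^2 - 3*h + 2)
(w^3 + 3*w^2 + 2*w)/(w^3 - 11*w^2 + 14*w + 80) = w*(w + 1)/(w^2 - 13*w + 40)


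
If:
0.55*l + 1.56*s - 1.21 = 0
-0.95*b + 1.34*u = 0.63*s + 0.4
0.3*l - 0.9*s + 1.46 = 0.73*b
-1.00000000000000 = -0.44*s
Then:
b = -2.55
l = -4.25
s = 2.27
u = -0.44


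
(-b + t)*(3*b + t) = -3*b^2 + 2*b*t + t^2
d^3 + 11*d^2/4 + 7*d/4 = d*(d + 1)*(d + 7/4)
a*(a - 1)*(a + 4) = a^3 + 3*a^2 - 4*a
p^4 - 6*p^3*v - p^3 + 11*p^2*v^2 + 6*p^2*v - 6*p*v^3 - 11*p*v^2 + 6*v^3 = (p - 1)*(p - 3*v)*(p - 2*v)*(p - v)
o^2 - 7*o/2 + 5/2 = (o - 5/2)*(o - 1)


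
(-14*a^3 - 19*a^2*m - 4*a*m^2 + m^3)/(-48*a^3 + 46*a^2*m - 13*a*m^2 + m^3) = (14*a^3 + 19*a^2*m + 4*a*m^2 - m^3)/(48*a^3 - 46*a^2*m + 13*a*m^2 - m^3)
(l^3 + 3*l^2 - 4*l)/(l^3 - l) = (l + 4)/(l + 1)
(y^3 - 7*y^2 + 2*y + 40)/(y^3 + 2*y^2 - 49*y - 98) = (y^2 - 9*y + 20)/(y^2 - 49)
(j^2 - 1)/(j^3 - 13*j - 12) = (j - 1)/(j^2 - j - 12)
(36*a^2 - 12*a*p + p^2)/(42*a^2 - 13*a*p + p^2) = (-6*a + p)/(-7*a + p)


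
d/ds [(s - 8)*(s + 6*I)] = 2*s - 8 + 6*I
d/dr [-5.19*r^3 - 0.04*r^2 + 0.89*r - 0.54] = -15.57*r^2 - 0.08*r + 0.89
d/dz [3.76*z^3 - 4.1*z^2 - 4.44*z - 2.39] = 11.28*z^2 - 8.2*z - 4.44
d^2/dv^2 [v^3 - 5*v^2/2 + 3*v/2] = 6*v - 5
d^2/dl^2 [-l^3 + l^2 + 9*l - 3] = 2 - 6*l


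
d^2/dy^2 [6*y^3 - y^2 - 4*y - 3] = 36*y - 2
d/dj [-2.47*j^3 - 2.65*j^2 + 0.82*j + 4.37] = -7.41*j^2 - 5.3*j + 0.82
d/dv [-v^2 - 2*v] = -2*v - 2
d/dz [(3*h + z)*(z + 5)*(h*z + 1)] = h*(3*h + z)*(z + 5) + (3*h + z)*(h*z + 1) + (z + 5)*(h*z + 1)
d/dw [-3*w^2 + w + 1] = 1 - 6*w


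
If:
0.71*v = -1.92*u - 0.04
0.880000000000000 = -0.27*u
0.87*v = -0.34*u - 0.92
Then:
No Solution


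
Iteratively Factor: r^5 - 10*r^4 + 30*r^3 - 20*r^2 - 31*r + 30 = (r - 1)*(r^4 - 9*r^3 + 21*r^2 + r - 30) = (r - 1)*(r + 1)*(r^3 - 10*r^2 + 31*r - 30) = (r - 3)*(r - 1)*(r + 1)*(r^2 - 7*r + 10) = (r - 3)*(r - 2)*(r - 1)*(r + 1)*(r - 5)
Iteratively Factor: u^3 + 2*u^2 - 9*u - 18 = (u - 3)*(u^2 + 5*u + 6) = (u - 3)*(u + 2)*(u + 3)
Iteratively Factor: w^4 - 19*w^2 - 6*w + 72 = (w - 4)*(w^3 + 4*w^2 - 3*w - 18) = (w - 4)*(w + 3)*(w^2 + w - 6) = (w - 4)*(w - 2)*(w + 3)*(w + 3)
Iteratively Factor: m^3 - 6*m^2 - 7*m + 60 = (m + 3)*(m^2 - 9*m + 20) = (m - 5)*(m + 3)*(m - 4)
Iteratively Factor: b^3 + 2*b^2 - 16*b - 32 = (b - 4)*(b^2 + 6*b + 8) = (b - 4)*(b + 2)*(b + 4)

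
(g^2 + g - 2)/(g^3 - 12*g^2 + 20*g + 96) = (g - 1)/(g^2 - 14*g + 48)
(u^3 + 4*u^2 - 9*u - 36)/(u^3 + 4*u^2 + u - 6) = (u^2 + u - 12)/(u^2 + u - 2)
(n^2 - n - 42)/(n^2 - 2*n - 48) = (n - 7)/(n - 8)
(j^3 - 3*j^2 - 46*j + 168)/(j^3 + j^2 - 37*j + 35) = (j^2 - 10*j + 24)/(j^2 - 6*j + 5)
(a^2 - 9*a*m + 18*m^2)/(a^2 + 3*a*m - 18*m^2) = (a - 6*m)/(a + 6*m)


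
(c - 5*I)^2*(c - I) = c^3 - 11*I*c^2 - 35*c + 25*I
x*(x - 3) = x^2 - 3*x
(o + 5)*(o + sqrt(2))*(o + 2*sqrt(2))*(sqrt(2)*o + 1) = sqrt(2)*o^4 + 7*o^3 + 5*sqrt(2)*o^3 + 7*sqrt(2)*o^2 + 35*o^2 + 4*o + 35*sqrt(2)*o + 20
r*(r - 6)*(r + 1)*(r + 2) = r^4 - 3*r^3 - 16*r^2 - 12*r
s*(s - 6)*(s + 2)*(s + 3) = s^4 - s^3 - 24*s^2 - 36*s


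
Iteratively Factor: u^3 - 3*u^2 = (u)*(u^2 - 3*u) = u^2*(u - 3)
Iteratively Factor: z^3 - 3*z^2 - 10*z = (z + 2)*(z^2 - 5*z) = (z - 5)*(z + 2)*(z)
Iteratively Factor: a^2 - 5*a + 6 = (a - 2)*(a - 3)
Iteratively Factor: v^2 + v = (v)*(v + 1)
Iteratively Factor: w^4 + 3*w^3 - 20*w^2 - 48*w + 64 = (w - 1)*(w^3 + 4*w^2 - 16*w - 64) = (w - 4)*(w - 1)*(w^2 + 8*w + 16) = (w - 4)*(w - 1)*(w + 4)*(w + 4)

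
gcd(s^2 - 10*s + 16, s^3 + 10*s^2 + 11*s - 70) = s - 2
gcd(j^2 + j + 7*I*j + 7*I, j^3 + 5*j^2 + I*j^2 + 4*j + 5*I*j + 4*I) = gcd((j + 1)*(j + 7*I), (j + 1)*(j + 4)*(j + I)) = j + 1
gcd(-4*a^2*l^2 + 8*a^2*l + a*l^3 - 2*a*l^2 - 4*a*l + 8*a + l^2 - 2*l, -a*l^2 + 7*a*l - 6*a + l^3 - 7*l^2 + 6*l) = 1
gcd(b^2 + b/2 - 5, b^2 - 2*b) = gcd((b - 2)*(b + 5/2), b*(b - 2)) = b - 2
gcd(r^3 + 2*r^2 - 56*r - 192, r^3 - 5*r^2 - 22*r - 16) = r - 8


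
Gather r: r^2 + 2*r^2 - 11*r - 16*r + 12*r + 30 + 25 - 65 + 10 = 3*r^2 - 15*r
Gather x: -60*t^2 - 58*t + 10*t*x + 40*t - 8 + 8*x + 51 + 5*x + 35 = -60*t^2 - 18*t + x*(10*t + 13) + 78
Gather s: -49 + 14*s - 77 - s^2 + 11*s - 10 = -s^2 + 25*s - 136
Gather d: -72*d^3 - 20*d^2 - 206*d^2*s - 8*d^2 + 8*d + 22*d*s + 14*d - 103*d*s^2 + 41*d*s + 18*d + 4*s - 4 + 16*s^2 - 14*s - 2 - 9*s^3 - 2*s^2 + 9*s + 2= -72*d^3 + d^2*(-206*s - 28) + d*(-103*s^2 + 63*s + 40) - 9*s^3 + 14*s^2 - s - 4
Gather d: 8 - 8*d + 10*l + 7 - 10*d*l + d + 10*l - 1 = d*(-10*l - 7) + 20*l + 14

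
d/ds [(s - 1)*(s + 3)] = 2*s + 2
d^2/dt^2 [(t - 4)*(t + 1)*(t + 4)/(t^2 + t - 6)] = 4*(-5*t^3 - 24*t^2 - 114*t - 86)/(t^6 + 3*t^5 - 15*t^4 - 35*t^3 + 90*t^2 + 108*t - 216)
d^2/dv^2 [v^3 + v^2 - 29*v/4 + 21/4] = 6*v + 2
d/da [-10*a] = -10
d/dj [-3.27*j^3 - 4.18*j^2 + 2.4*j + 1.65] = -9.81*j^2 - 8.36*j + 2.4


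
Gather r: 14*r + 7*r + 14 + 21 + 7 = 21*r + 42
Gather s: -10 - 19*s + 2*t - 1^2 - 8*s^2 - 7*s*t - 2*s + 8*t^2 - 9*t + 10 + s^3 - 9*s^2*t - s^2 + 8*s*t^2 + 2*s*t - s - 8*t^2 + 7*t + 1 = s^3 + s^2*(-9*t - 9) + s*(8*t^2 - 5*t - 22)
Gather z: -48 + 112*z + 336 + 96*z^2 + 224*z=96*z^2 + 336*z + 288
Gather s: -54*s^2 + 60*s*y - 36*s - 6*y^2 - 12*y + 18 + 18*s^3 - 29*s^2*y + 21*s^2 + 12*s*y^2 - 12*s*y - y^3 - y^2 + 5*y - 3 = 18*s^3 + s^2*(-29*y - 33) + s*(12*y^2 + 48*y - 36) - y^3 - 7*y^2 - 7*y + 15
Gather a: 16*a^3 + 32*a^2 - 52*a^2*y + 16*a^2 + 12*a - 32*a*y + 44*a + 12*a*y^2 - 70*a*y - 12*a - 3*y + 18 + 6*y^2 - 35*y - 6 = 16*a^3 + a^2*(48 - 52*y) + a*(12*y^2 - 102*y + 44) + 6*y^2 - 38*y + 12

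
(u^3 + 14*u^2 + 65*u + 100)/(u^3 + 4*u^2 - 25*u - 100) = (u + 5)/(u - 5)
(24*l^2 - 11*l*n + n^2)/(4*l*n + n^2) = (24*l^2 - 11*l*n + n^2)/(n*(4*l + n))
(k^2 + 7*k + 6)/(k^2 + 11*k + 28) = (k^2 + 7*k + 6)/(k^2 + 11*k + 28)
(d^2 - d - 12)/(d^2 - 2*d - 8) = (d + 3)/(d + 2)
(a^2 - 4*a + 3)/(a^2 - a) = (a - 3)/a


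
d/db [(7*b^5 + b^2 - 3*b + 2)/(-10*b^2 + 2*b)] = (-105*b^6 + 28*b^5 - 14*b^2 + 20*b - 2)/(2*b^2*(25*b^2 - 10*b + 1))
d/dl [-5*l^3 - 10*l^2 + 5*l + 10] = -15*l^2 - 20*l + 5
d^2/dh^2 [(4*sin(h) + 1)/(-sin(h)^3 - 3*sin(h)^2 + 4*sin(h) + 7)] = (16*sin(h)^7 + 45*sin(h)^6 + 109*sin(h)^5 + 356*sin(h)^4 + 379*sin(h)^3 - 378*sin(h)^2 - 306*sin(h) + 150)/(sin(h)^3 + 3*sin(h)^2 - 4*sin(h) - 7)^3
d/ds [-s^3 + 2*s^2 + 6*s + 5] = -3*s^2 + 4*s + 6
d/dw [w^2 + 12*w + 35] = 2*w + 12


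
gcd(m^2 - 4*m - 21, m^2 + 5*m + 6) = m + 3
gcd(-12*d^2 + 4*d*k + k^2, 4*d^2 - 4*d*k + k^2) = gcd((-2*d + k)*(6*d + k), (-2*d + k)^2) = 2*d - k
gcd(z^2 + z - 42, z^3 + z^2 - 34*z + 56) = z + 7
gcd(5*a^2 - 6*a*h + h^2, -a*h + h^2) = a - h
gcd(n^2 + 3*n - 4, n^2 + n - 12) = n + 4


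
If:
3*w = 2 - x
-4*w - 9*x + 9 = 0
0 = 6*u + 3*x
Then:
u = -19/46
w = 9/23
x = 19/23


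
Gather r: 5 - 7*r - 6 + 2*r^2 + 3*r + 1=2*r^2 - 4*r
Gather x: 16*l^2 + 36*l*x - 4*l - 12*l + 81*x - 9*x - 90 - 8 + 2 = 16*l^2 - 16*l + x*(36*l + 72) - 96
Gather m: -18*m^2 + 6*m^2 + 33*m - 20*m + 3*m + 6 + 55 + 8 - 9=-12*m^2 + 16*m + 60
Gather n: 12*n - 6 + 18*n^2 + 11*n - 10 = 18*n^2 + 23*n - 16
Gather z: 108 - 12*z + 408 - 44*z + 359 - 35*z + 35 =910 - 91*z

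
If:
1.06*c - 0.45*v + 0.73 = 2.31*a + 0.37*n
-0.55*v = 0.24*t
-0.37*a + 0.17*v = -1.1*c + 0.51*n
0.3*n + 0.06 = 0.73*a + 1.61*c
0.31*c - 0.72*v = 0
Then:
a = 0.36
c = -0.30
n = -0.95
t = 0.30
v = -0.13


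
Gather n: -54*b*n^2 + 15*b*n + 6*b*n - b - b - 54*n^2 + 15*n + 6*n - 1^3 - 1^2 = -2*b + n^2*(-54*b - 54) + n*(21*b + 21) - 2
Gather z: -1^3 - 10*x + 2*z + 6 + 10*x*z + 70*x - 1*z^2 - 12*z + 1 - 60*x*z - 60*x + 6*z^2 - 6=5*z^2 + z*(-50*x - 10)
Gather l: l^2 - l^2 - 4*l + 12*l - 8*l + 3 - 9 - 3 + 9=0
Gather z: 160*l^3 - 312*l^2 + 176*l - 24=160*l^3 - 312*l^2 + 176*l - 24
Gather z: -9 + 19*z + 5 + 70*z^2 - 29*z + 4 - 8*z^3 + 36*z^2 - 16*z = -8*z^3 + 106*z^2 - 26*z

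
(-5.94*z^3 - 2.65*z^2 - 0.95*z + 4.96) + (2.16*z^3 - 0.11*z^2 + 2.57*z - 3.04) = -3.78*z^3 - 2.76*z^2 + 1.62*z + 1.92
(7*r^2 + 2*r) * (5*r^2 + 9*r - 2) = 35*r^4 + 73*r^3 + 4*r^2 - 4*r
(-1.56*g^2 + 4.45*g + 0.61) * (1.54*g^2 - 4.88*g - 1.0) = -2.4024*g^4 + 14.4658*g^3 - 19.2166*g^2 - 7.4268*g - 0.61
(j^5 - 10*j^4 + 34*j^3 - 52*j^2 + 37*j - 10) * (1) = j^5 - 10*j^4 + 34*j^3 - 52*j^2 + 37*j - 10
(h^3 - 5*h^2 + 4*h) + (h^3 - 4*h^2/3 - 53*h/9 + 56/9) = 2*h^3 - 19*h^2/3 - 17*h/9 + 56/9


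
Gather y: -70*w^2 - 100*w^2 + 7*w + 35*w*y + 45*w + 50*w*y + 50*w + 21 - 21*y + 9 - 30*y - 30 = -170*w^2 + 102*w + y*(85*w - 51)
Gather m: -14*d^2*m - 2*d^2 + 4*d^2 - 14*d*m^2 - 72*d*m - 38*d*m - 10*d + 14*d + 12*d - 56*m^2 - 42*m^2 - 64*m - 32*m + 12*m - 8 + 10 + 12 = 2*d^2 + 16*d + m^2*(-14*d - 98) + m*(-14*d^2 - 110*d - 84) + 14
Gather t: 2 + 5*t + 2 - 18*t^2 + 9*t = -18*t^2 + 14*t + 4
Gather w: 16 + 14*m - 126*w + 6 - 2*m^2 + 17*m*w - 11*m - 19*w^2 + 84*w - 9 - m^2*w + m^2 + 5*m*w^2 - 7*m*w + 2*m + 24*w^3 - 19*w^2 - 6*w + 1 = -m^2 + 5*m + 24*w^3 + w^2*(5*m - 38) + w*(-m^2 + 10*m - 48) + 14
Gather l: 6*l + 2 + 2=6*l + 4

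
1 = 1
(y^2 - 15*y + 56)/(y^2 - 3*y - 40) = (y - 7)/(y + 5)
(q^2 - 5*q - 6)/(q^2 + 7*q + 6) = (q - 6)/(q + 6)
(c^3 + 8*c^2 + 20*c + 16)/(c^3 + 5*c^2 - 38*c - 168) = (c^2 + 4*c + 4)/(c^2 + c - 42)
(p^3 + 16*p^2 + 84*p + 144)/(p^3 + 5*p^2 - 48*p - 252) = (p + 4)/(p - 7)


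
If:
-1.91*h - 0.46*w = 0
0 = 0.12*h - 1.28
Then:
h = 10.67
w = -44.29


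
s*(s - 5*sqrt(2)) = s^2 - 5*sqrt(2)*s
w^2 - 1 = (w - 1)*(w + 1)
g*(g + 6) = g^2 + 6*g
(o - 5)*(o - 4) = o^2 - 9*o + 20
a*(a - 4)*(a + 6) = a^3 + 2*a^2 - 24*a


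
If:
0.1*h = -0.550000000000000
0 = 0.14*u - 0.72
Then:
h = -5.50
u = 5.14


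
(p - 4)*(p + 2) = p^2 - 2*p - 8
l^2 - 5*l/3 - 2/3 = (l - 2)*(l + 1/3)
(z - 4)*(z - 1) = z^2 - 5*z + 4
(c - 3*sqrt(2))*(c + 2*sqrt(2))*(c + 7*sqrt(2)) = c^3 + 6*sqrt(2)*c^2 - 26*c - 84*sqrt(2)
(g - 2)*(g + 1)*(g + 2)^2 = g^4 + 3*g^3 - 2*g^2 - 12*g - 8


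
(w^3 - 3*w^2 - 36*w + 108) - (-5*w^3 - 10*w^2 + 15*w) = 6*w^3 + 7*w^2 - 51*w + 108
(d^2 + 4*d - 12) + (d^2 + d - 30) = 2*d^2 + 5*d - 42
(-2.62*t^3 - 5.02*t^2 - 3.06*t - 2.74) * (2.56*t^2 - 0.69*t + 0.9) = -6.7072*t^5 - 11.0434*t^4 - 6.7278*t^3 - 9.421*t^2 - 0.8634*t - 2.466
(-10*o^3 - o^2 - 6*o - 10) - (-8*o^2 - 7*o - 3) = -10*o^3 + 7*o^2 + o - 7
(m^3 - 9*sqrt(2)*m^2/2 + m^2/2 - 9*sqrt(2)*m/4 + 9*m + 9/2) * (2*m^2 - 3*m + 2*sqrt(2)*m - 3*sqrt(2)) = 2*m^5 - 7*sqrt(2)*m^4 - 2*m^4 - 3*m^3/2 + 7*sqrt(2)*m^3 + 93*sqrt(2)*m^2/4 - 18*sqrt(2)*m - 27*sqrt(2)/2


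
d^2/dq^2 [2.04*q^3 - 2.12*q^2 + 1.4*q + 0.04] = 12.24*q - 4.24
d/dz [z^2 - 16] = 2*z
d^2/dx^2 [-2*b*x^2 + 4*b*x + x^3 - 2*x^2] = -4*b + 6*x - 4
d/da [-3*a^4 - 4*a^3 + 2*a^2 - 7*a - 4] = -12*a^3 - 12*a^2 + 4*a - 7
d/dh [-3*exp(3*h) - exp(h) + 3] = -9*exp(3*h) - exp(h)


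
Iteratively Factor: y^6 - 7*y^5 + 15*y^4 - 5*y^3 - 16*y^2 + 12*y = (y + 1)*(y^5 - 8*y^4 + 23*y^3 - 28*y^2 + 12*y) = y*(y + 1)*(y^4 - 8*y^3 + 23*y^2 - 28*y + 12) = y*(y - 3)*(y + 1)*(y^3 - 5*y^2 + 8*y - 4) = y*(y - 3)*(y - 2)*(y + 1)*(y^2 - 3*y + 2) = y*(y - 3)*(y - 2)*(y - 1)*(y + 1)*(y - 2)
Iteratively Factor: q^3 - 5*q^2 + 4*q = (q)*(q^2 - 5*q + 4) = q*(q - 1)*(q - 4)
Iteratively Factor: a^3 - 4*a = (a)*(a^2 - 4) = a*(a + 2)*(a - 2)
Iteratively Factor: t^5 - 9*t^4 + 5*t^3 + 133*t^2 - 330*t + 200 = (t - 5)*(t^4 - 4*t^3 - 15*t^2 + 58*t - 40) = (t - 5)*(t - 2)*(t^3 - 2*t^2 - 19*t + 20) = (t - 5)*(t - 2)*(t - 1)*(t^2 - t - 20) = (t - 5)^2*(t - 2)*(t - 1)*(t + 4)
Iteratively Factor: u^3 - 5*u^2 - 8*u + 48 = (u - 4)*(u^2 - u - 12) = (u - 4)*(u + 3)*(u - 4)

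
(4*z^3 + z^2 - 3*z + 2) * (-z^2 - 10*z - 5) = -4*z^5 - 41*z^4 - 27*z^3 + 23*z^2 - 5*z - 10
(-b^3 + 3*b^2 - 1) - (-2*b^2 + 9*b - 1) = -b^3 + 5*b^2 - 9*b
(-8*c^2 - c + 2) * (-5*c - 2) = 40*c^3 + 21*c^2 - 8*c - 4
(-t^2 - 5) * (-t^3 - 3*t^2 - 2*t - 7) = t^5 + 3*t^4 + 7*t^3 + 22*t^2 + 10*t + 35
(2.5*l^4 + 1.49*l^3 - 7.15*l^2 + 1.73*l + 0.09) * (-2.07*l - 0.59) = -5.175*l^5 - 4.5593*l^4 + 13.9214*l^3 + 0.6374*l^2 - 1.207*l - 0.0531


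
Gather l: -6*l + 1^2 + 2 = 3 - 6*l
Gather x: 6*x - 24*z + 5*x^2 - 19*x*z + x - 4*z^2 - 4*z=5*x^2 + x*(7 - 19*z) - 4*z^2 - 28*z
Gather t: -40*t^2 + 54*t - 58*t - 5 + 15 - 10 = -40*t^2 - 4*t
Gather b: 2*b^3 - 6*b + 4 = 2*b^3 - 6*b + 4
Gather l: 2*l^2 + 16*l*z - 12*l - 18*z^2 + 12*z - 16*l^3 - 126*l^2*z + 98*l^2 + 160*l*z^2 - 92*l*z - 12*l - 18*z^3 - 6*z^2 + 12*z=-16*l^3 + l^2*(100 - 126*z) + l*(160*z^2 - 76*z - 24) - 18*z^3 - 24*z^2 + 24*z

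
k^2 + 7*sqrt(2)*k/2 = k*(k + 7*sqrt(2)/2)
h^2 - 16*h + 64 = (h - 8)^2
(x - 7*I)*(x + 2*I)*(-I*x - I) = -I*x^3 - 5*x^2 - I*x^2 - 5*x - 14*I*x - 14*I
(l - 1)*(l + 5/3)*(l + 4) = l^3 + 14*l^2/3 + l - 20/3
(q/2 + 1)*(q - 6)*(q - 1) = q^3/2 - 5*q^2/2 - 4*q + 6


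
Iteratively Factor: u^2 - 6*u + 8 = (u - 2)*(u - 4)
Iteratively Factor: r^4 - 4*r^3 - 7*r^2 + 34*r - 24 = (r - 2)*(r^3 - 2*r^2 - 11*r + 12) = (r - 4)*(r - 2)*(r^2 + 2*r - 3) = (r - 4)*(r - 2)*(r + 3)*(r - 1)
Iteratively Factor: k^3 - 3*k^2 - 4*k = (k - 4)*(k^2 + k) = (k - 4)*(k + 1)*(k)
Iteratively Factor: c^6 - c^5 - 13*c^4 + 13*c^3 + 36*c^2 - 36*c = (c - 2)*(c^5 + c^4 - 11*c^3 - 9*c^2 + 18*c) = c*(c - 2)*(c^4 + c^3 - 11*c^2 - 9*c + 18) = c*(c - 2)*(c + 2)*(c^3 - c^2 - 9*c + 9) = c*(c - 2)*(c + 2)*(c + 3)*(c^2 - 4*c + 3) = c*(c - 2)*(c - 1)*(c + 2)*(c + 3)*(c - 3)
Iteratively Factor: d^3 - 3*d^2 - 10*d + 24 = (d - 4)*(d^2 + d - 6) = (d - 4)*(d - 2)*(d + 3)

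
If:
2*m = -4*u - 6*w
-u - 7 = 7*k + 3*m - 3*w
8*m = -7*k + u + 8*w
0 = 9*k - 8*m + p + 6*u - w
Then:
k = 11*w/21 - 17/12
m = w/3 + 7/6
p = 188*w/21 + 307/12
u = -5*w/3 - 7/12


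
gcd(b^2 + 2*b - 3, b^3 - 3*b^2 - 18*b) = b + 3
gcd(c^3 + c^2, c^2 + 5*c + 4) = c + 1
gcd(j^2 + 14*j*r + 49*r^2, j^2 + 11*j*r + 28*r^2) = j + 7*r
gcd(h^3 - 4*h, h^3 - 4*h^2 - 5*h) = h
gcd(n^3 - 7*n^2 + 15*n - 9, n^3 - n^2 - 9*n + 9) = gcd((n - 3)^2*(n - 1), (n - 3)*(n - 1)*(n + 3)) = n^2 - 4*n + 3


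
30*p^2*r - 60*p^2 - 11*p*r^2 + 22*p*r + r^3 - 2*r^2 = (-6*p + r)*(-5*p + r)*(r - 2)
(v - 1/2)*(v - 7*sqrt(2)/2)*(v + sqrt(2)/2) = v^3 - 3*sqrt(2)*v^2 - v^2/2 - 7*v/2 + 3*sqrt(2)*v/2 + 7/4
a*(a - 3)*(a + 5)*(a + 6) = a^4 + 8*a^3 - 3*a^2 - 90*a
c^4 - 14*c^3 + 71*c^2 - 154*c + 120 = (c - 5)*(c - 4)*(c - 3)*(c - 2)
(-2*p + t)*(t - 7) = -2*p*t + 14*p + t^2 - 7*t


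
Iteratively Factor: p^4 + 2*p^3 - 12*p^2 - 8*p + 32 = (p + 4)*(p^3 - 2*p^2 - 4*p + 8) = (p + 2)*(p + 4)*(p^2 - 4*p + 4) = (p - 2)*(p + 2)*(p + 4)*(p - 2)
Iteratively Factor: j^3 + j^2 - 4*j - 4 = (j + 1)*(j^2 - 4) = (j - 2)*(j + 1)*(j + 2)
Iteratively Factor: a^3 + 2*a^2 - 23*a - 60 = (a - 5)*(a^2 + 7*a + 12) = (a - 5)*(a + 4)*(a + 3)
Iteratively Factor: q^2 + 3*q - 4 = (q - 1)*(q + 4)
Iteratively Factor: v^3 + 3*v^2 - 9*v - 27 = (v + 3)*(v^2 - 9) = (v + 3)^2*(v - 3)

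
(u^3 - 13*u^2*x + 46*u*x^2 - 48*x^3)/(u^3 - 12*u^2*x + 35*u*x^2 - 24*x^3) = (-u + 2*x)/(-u + x)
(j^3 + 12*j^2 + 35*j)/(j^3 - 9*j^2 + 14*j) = (j^2 + 12*j + 35)/(j^2 - 9*j + 14)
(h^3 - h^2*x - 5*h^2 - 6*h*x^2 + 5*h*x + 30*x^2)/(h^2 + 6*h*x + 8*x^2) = (h^2 - 3*h*x - 5*h + 15*x)/(h + 4*x)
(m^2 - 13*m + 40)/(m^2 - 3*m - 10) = (m - 8)/(m + 2)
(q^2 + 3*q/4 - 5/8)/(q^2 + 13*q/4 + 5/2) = (q - 1/2)/(q + 2)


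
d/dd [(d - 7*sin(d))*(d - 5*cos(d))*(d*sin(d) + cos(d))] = d*(d - 7*sin(d))*(d - 5*cos(d))*cos(d) + (d - 7*sin(d))*(d*sin(d) + cos(d))*(5*sin(d) + 1) - (d - 5*cos(d))*(d*sin(d) + cos(d))*(7*cos(d) - 1)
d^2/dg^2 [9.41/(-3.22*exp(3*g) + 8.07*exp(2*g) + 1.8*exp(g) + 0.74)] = (9.41*(-19.32*exp(2*g) + 32.28*exp(g) + 3.6)*(-9.66*exp(2*g) + 16.14*exp(g) + 1.8)*exp(g) + (272.7018*exp(2*g) - 303.7548*exp(g) - 16.938)*(-3.22*exp(3*g) + 8.07*exp(2*g) + 1.8*exp(g) + 0.74))*exp(g)/(-3.22*exp(3*g) + 8.07*exp(2*g) + 1.8*exp(g) + 0.74)^3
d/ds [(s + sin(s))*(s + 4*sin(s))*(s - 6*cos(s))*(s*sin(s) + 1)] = (s + sin(s))*(s + 4*sin(s))*(s - 6*cos(s))*(s*cos(s) + sin(s)) + (s + sin(s))*(s + 4*sin(s))*(s*sin(s) + 1)*(6*sin(s) + 1) + (s + sin(s))*(s - 6*cos(s))*(s*sin(s) + 1)*(4*cos(s) + 1) + (s + 4*sin(s))*(s - 6*cos(s))*(s*sin(s) + 1)*(cos(s) + 1)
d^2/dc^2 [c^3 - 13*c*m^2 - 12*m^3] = 6*c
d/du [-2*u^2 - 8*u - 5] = -4*u - 8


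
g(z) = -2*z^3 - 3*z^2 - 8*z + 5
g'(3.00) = -80.00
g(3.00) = -100.00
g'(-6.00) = -188.00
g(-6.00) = 377.00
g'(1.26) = -25.09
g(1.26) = -13.84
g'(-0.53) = -6.51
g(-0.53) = 8.70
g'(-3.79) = -71.44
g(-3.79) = 101.11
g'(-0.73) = -6.82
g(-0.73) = 10.02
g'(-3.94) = -77.50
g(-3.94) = 112.28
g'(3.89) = -122.13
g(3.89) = -189.24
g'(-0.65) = -6.64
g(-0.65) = 9.48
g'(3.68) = -111.33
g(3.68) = -164.74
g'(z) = -6*z^2 - 6*z - 8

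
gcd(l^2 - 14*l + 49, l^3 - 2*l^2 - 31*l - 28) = l - 7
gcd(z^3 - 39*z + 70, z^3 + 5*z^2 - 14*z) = z^2 + 5*z - 14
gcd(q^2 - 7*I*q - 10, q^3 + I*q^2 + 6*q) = q - 2*I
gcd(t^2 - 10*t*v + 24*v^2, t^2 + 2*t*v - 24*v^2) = t - 4*v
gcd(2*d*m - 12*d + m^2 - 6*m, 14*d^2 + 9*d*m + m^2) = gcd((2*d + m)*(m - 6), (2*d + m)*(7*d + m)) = 2*d + m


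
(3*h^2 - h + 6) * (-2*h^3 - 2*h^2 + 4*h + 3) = -6*h^5 - 4*h^4 + 2*h^3 - 7*h^2 + 21*h + 18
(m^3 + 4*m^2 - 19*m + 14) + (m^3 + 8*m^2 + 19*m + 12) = 2*m^3 + 12*m^2 + 26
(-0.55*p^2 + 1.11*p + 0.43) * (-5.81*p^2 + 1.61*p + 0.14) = 3.1955*p^4 - 7.3346*p^3 - 0.7882*p^2 + 0.8477*p + 0.0602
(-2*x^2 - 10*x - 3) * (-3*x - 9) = 6*x^3 + 48*x^2 + 99*x + 27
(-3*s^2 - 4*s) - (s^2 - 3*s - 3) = -4*s^2 - s + 3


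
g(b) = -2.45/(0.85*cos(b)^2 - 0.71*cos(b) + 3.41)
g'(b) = -2.45*(1.7*sin(b)*cos(b) - 0.71*sin(b))/(0.85*cos(b)^2 - 0.71*cos(b) + 3.41)^2 = (1.7395 - 4.165*cos(b))*sin(b)/(0.85*cos(b)^2 - 0.71*cos(b) + 3.41)^2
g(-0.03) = -0.69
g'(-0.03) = 0.01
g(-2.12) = -0.61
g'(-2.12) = -0.21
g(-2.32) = -0.57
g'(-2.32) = -0.18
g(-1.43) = -0.74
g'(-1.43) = -0.10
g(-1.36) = -0.74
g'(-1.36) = -0.08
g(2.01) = -0.63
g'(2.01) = 0.21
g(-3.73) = -0.53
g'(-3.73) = 0.14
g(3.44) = -0.50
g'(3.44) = -0.07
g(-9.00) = -0.51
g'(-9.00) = -0.10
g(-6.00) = -0.70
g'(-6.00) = -0.05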